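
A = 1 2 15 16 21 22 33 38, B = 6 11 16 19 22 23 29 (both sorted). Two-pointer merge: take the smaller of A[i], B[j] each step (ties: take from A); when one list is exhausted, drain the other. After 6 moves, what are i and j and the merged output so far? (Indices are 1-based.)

[i=1,j=1] A[i]=1<=B[j]=6 take 1 → i++
[i=2,j=1] A[i]=2<=B[j]=6 take 2 → i++
[i=3,j=1] A[i]=15>B[j]=6 take 6 → j++
[i=3,j=2] A[i]=15>B[j]=11 take 11 → j++
[i=3,j=3] A[i]=15<=B[j]=16 take 15 → i++
[i=4,j=3] A[i]=16<=B[j]=16 take 16 → i++

i=5, j=3, merged so far=[1, 2, 6, 11, 15, 16]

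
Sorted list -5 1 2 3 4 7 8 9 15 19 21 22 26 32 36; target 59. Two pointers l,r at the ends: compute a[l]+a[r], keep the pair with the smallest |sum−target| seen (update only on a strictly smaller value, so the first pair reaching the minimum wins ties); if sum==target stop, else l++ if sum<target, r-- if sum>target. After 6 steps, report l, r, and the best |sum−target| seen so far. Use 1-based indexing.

[1,15] -5+36=31 d=28 * → l++
[2,15] 1+36=37 d=22 * → l++
[3,15] 2+36=38 d=21 * → l++
[4,15] 3+36=39 d=20 * → l++
[5,15] 4+36=40 d=19 * → l++
[6,15] 7+36=43 d=16 * → l++

l=7, r=15, best |Δ|=16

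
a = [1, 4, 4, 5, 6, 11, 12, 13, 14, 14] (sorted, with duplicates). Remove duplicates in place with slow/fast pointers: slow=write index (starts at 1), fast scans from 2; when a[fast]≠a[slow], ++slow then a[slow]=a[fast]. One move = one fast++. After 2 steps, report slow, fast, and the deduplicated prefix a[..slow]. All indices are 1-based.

slow=2, fast=4, prefix=[1, 4]

slow=1 fast=2: a[fast]=4≠a[slow]=1 write a[2]=4, slow++,fast++
slow=2 fast=3: a[fast]=4=a[slow] dup, fast++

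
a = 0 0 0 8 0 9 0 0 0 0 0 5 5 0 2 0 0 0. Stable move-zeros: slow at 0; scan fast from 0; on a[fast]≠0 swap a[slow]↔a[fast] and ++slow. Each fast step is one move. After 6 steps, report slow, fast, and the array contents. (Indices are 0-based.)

(s=0,f=0) a[fast]=0 → fast++
(s=0,f=1) a[fast]=0 → fast++
(s=0,f=2) a[fast]=0 → fast++
(s=0,f=3) a[fast]=8≠0 swap→a[0]=8 → slow++,fast++
(s=1,f=4) a[fast]=0 → fast++
(s=1,f=5) a[fast]=9≠0 swap→a[1]=9 → slow++,fast++

slow=2, fast=6, a=[8, 9, 0, 0, 0, 0, 0, 0, 0, 0, 0, 5, 5, 0, 2, 0, 0, 0]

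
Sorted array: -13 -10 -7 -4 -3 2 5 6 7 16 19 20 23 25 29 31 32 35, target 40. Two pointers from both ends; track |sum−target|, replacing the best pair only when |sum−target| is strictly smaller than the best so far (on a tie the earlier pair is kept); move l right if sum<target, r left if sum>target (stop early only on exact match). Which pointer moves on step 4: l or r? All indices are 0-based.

l

[0,17] -13+35=22 d=18 * → l++
[1,17] -10+35=25 d=15 * → l++
[2,17] -7+35=28 d=12 * → l++
[3,17] -4+35=31 d=9 * → l++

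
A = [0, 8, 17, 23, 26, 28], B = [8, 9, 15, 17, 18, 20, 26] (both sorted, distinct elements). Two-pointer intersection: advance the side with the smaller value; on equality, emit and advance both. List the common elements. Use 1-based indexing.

i=1 j=1: 0<8, i++
i=2 j=1: 8==8 emit, i++,j++
i=3 j=2: 17>9, j++
i=3 j=3: 17>15, j++
i=3 j=4: 17==17 emit, i++,j++
i=4 j=5: 23>18, j++
i=4 j=6: 23>20, j++
i=4 j=7: 23<26, i++
i=5 j=7: 26==26 emit, i++,j++

intersection = [8, 17, 26]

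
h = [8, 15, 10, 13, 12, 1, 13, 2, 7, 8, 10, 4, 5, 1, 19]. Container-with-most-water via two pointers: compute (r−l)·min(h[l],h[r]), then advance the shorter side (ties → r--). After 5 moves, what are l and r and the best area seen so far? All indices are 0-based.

[0,14] min(8,19)*14=112 best=112 * → l++
[1,14] min(15,19)*13=195 best=195 * → l++
[2,14] min(10,19)*12=120 best=195 → l++
[3,14] min(13,19)*11=143 best=195 → l++
[4,14] min(12,19)*10=120 best=195 → l++

l=5, r=14, best area=195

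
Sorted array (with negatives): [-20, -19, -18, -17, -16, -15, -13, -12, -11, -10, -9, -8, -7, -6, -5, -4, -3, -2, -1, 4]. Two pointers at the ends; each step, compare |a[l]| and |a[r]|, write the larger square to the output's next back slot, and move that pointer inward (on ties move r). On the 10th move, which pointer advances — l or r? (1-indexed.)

[1,20] |-20|>|4| out[20]=400 → l++
[2,20] |-19|>|4| out[19]=361 → l++
[3,20] |-18|>|4| out[18]=324 → l++
[4,20] |-17|>|4| out[17]=289 → l++
[5,20] |-16|>|4| out[16]=256 → l++
[6,20] |-15|>|4| out[15]=225 → l++
[7,20] |-13|>|4| out[14]=169 → l++
[8,20] |-12|>|4| out[13]=144 → l++
[9,20] |-11|>|4| out[12]=121 → l++
[10,20] |-10|>|4| out[11]=100 → l++

l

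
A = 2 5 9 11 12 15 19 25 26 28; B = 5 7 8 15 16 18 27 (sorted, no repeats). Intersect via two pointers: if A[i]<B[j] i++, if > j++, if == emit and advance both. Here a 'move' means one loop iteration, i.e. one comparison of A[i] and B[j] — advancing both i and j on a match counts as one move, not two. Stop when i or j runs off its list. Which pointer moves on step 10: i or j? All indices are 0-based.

j

[i=0,j=0] 2<5 → i++
[i=1,j=0] 5==5 emit → i++,j++
[i=2,j=1] 9>7 → j++
[i=2,j=2] 9>8 → j++
[i=2,j=3] 9<15 → i++
[i=3,j=3] 11<15 → i++
[i=4,j=3] 12<15 → i++
[i=5,j=3] 15==15 emit → i++,j++
[i=6,j=4] 19>16 → j++
[i=6,j=5] 19>18 → j++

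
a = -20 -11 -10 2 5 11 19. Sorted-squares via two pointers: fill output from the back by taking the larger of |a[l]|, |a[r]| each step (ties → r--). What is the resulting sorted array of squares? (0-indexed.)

[4, 25, 100, 121, 121, 361, 400]

l=0 r=6: |-20|>|19| out[6]=400, l++
l=1 r=6: |-11|<=|19| out[5]=361, r--
l=1 r=5: |-11|<=|11| out[4]=121, r--
l=1 r=4: |-11|>|5| out[3]=121, l++
l=2 r=4: |-10|>|5| out[2]=100, l++
l=3 r=4: |2|<=|5| out[1]=25, r--
l=3 r=3: |2|<=|2| out[0]=4, r--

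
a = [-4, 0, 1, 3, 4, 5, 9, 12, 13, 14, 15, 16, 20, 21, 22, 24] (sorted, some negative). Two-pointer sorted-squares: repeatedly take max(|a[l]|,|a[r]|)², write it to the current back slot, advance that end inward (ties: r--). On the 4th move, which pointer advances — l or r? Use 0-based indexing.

r

l=0 r=15: |-4|<=|24| out[15]=576, r--
l=0 r=14: |-4|<=|22| out[14]=484, r--
l=0 r=13: |-4|<=|21| out[13]=441, r--
l=0 r=12: |-4|<=|20| out[12]=400, r--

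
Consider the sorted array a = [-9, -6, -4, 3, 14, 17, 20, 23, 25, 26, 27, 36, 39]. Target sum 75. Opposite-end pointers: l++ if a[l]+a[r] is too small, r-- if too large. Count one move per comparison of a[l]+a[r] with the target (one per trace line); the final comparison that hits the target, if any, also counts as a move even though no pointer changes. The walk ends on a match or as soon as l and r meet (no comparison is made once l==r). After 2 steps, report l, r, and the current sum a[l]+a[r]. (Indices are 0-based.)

l=2, r=12, sum=35

l=0 r=12: -9+39=30 <75, l++
l=1 r=12: -6+39=33 <75, l++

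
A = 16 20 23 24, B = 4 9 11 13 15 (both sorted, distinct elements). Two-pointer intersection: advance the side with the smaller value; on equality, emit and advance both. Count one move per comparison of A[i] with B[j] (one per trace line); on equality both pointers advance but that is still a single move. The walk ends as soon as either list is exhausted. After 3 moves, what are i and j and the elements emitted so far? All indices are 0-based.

i=0 j=0: 16>4, j++
i=0 j=1: 16>9, j++
i=0 j=2: 16>11, j++

i=0, j=3, emitted=[]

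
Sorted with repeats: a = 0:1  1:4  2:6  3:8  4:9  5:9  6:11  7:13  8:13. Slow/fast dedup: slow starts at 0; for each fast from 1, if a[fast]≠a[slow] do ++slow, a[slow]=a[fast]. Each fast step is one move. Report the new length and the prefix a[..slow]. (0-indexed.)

(s=0,f=1) a[fast]=4≠a[slow]=1 write a[1]=4 → slow++,fast++
(s=1,f=2) a[fast]=6≠a[slow]=4 write a[2]=6 → slow++,fast++
(s=2,f=3) a[fast]=8≠a[slow]=6 write a[3]=8 → slow++,fast++
(s=3,f=4) a[fast]=9≠a[slow]=8 write a[4]=9 → slow++,fast++
(s=4,f=5) a[fast]=9=a[slow] dup → fast++
(s=4,f=6) a[fast]=11≠a[slow]=9 write a[5]=11 → slow++,fast++
(s=5,f=7) a[fast]=13≠a[slow]=11 write a[6]=13 → slow++,fast++
(s=6,f=8) a[fast]=13=a[slow] dup → fast++

length 7; prefix = [1, 4, 6, 8, 9, 11, 13]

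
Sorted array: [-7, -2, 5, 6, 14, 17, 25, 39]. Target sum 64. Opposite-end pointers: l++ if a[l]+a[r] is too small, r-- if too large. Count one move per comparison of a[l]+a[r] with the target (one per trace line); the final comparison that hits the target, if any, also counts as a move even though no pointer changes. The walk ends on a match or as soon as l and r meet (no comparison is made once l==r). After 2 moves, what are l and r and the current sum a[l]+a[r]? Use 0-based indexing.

[0,7] -7+39=32 <64 → l++
[1,7] -2+39=37 <64 → l++

l=2, r=7, sum=44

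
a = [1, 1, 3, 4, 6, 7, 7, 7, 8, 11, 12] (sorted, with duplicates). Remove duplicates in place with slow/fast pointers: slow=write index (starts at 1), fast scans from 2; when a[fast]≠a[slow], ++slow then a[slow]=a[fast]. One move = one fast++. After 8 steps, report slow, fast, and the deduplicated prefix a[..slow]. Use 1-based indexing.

(s=1,f=2) a[fast]=1=a[slow] dup → fast++
(s=1,f=3) a[fast]=3≠a[slow]=1 write a[2]=3 → slow++,fast++
(s=2,f=4) a[fast]=4≠a[slow]=3 write a[3]=4 → slow++,fast++
(s=3,f=5) a[fast]=6≠a[slow]=4 write a[4]=6 → slow++,fast++
(s=4,f=6) a[fast]=7≠a[slow]=6 write a[5]=7 → slow++,fast++
(s=5,f=7) a[fast]=7=a[slow] dup → fast++
(s=5,f=8) a[fast]=7=a[slow] dup → fast++
(s=5,f=9) a[fast]=8≠a[slow]=7 write a[6]=8 → slow++,fast++

slow=6, fast=10, prefix=[1, 3, 4, 6, 7, 8]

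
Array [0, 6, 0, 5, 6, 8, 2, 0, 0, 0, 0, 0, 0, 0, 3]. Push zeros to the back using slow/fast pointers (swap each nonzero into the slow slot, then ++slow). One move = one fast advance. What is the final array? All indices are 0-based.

[6, 5, 6, 8, 2, 3, 0, 0, 0, 0, 0, 0, 0, 0, 0]

slow=0 fast=0: a[fast]=0, fast++
slow=0 fast=1: a[fast]=6≠0 swap→a[0]=6, slow++,fast++
slow=1 fast=2: a[fast]=0, fast++
slow=1 fast=3: a[fast]=5≠0 swap→a[1]=5, slow++,fast++
slow=2 fast=4: a[fast]=6≠0 swap→a[2]=6, slow++,fast++
slow=3 fast=5: a[fast]=8≠0 swap→a[3]=8, slow++,fast++
slow=4 fast=6: a[fast]=2≠0 swap→a[4]=2, slow++,fast++
slow=5 fast=7: a[fast]=0, fast++
slow=5 fast=8: a[fast]=0, fast++
slow=5 fast=9: a[fast]=0, fast++
slow=5 fast=10: a[fast]=0, fast++
slow=5 fast=11: a[fast]=0, fast++
slow=5 fast=12: a[fast]=0, fast++
slow=5 fast=13: a[fast]=0, fast++
slow=5 fast=14: a[fast]=3≠0 swap→a[5]=3, slow++,fast++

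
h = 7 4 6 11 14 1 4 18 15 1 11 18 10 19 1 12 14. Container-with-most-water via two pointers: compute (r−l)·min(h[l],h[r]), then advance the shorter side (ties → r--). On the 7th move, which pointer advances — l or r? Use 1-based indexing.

r

l=1 r=17: min(7,14)*16=112 best=112 *, l++
l=2 r=17: min(4,14)*15=60 best=112, l++
l=3 r=17: min(6,14)*14=84 best=112, l++
l=4 r=17: min(11,14)*13=143 best=143 *, l++
l=5 r=17: min(14,14)*12=168 best=168 *, r--
l=5 r=16: min(14,12)*11=132 best=168, r--
l=5 r=15: min(14,1)*10=10 best=168, r--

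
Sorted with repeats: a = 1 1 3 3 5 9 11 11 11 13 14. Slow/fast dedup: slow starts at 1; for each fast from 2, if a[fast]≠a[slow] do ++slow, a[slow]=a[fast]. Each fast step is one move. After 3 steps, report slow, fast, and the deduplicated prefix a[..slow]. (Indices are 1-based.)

slow=2, fast=5, prefix=[1, 3]

slow=1 fast=2: a[fast]=1=a[slow] dup, fast++
slow=1 fast=3: a[fast]=3≠a[slow]=1 write a[2]=3, slow++,fast++
slow=2 fast=4: a[fast]=3=a[slow] dup, fast++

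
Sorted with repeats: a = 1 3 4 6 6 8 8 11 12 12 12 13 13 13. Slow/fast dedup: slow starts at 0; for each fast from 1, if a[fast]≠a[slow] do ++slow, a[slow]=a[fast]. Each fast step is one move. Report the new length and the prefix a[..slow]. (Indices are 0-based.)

slow=0 fast=1: a[fast]=3≠a[slow]=1 write a[1]=3, slow++,fast++
slow=1 fast=2: a[fast]=4≠a[slow]=3 write a[2]=4, slow++,fast++
slow=2 fast=3: a[fast]=6≠a[slow]=4 write a[3]=6, slow++,fast++
slow=3 fast=4: a[fast]=6=a[slow] dup, fast++
slow=3 fast=5: a[fast]=8≠a[slow]=6 write a[4]=8, slow++,fast++
slow=4 fast=6: a[fast]=8=a[slow] dup, fast++
slow=4 fast=7: a[fast]=11≠a[slow]=8 write a[5]=11, slow++,fast++
slow=5 fast=8: a[fast]=12≠a[slow]=11 write a[6]=12, slow++,fast++
slow=6 fast=9: a[fast]=12=a[slow] dup, fast++
slow=6 fast=10: a[fast]=12=a[slow] dup, fast++
slow=6 fast=11: a[fast]=13≠a[slow]=12 write a[7]=13, slow++,fast++
slow=7 fast=12: a[fast]=13=a[slow] dup, fast++
slow=7 fast=13: a[fast]=13=a[slow] dup, fast++

length 8; prefix = [1, 3, 4, 6, 8, 11, 12, 13]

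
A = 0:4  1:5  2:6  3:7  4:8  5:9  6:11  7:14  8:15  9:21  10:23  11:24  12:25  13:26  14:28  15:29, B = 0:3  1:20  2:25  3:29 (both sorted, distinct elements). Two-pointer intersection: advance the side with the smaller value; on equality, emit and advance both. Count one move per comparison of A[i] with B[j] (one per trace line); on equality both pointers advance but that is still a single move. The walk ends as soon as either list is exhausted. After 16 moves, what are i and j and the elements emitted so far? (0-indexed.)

i=14, j=3, emitted=[25]

[i=0,j=0] 4>3 → j++
[i=0,j=1] 4<20 → i++
[i=1,j=1] 5<20 → i++
[i=2,j=1] 6<20 → i++
[i=3,j=1] 7<20 → i++
[i=4,j=1] 8<20 → i++
[i=5,j=1] 9<20 → i++
[i=6,j=1] 11<20 → i++
[i=7,j=1] 14<20 → i++
[i=8,j=1] 15<20 → i++
[i=9,j=1] 21>20 → j++
[i=9,j=2] 21<25 → i++
[i=10,j=2] 23<25 → i++
[i=11,j=2] 24<25 → i++
[i=12,j=2] 25==25 emit → i++,j++
[i=13,j=3] 26<29 → i++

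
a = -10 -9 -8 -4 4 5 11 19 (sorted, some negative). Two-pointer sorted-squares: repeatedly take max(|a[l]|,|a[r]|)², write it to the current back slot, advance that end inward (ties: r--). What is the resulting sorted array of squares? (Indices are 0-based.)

l=0 r=7: |-10|<=|19| out[7]=361, r--
l=0 r=6: |-10|<=|11| out[6]=121, r--
l=0 r=5: |-10|>|5| out[5]=100, l++
l=1 r=5: |-9|>|5| out[4]=81, l++
l=2 r=5: |-8|>|5| out[3]=64, l++
l=3 r=5: |-4|<=|5| out[2]=25, r--
l=3 r=4: |-4|<=|4| out[1]=16, r--
l=3 r=3: |-4|<=|-4| out[0]=16, r--

[16, 16, 25, 64, 81, 100, 121, 361]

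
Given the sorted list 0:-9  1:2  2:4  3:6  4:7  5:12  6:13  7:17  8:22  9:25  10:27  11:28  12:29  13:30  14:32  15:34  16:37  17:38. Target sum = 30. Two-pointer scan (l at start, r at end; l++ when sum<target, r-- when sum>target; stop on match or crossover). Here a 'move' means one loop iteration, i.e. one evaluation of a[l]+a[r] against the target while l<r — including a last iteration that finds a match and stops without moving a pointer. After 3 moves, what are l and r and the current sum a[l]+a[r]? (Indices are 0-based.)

l=0 r=17: -9+38=29 <30, l++
l=1 r=17: 2+38=40 >30, r--
l=1 r=16: 2+37=39 >30, r--

l=1, r=15, sum=36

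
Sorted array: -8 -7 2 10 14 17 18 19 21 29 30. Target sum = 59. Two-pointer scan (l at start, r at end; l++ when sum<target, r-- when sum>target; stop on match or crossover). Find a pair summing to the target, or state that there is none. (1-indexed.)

(29, 30)

[1,11] -8+30=22 <59 → l++
[2,11] -7+30=23 <59 → l++
[3,11] 2+30=32 <59 → l++
[4,11] 10+30=40 <59 → l++
[5,11] 14+30=44 <59 → l++
[6,11] 17+30=47 <59 → l++
[7,11] 18+30=48 <59 → l++
[8,11] 19+30=49 <59 → l++
[9,11] 21+30=51 <59 → l++
[10,11] 29+30=59 → found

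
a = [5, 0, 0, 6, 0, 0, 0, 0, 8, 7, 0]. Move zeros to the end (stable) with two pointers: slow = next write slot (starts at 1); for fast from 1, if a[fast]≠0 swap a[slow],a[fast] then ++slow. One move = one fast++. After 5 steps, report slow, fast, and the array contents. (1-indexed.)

(s=1,f=1) a[fast]=5≠0 swap→a[1]=5 → slow++,fast++
(s=2,f=2) a[fast]=0 → fast++
(s=2,f=3) a[fast]=0 → fast++
(s=2,f=4) a[fast]=6≠0 swap→a[2]=6 → slow++,fast++
(s=3,f=5) a[fast]=0 → fast++

slow=3, fast=6, a=[5, 6, 0, 0, 0, 0, 0, 0, 8, 7, 0]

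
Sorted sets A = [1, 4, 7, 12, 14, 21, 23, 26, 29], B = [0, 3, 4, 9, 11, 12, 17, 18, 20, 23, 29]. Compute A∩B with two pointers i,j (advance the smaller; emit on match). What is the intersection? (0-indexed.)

[i=0,j=0] 1>0 → j++
[i=0,j=1] 1<3 → i++
[i=1,j=1] 4>3 → j++
[i=1,j=2] 4==4 emit → i++,j++
[i=2,j=3] 7<9 → i++
[i=3,j=3] 12>9 → j++
[i=3,j=4] 12>11 → j++
[i=3,j=5] 12==12 emit → i++,j++
[i=4,j=6] 14<17 → i++
[i=5,j=6] 21>17 → j++
[i=5,j=7] 21>18 → j++
[i=5,j=8] 21>20 → j++
[i=5,j=9] 21<23 → i++
[i=6,j=9] 23==23 emit → i++,j++
[i=7,j=10] 26<29 → i++
[i=8,j=10] 29==29 emit → i++,j++

intersection = [4, 12, 23, 29]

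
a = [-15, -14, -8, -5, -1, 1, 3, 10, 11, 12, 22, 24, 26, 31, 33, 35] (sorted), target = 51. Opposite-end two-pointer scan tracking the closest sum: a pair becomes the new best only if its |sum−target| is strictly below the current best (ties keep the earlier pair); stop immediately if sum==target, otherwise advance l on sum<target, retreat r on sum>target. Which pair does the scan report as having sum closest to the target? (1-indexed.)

[1,16] -15+35=20 d=31 * → l++
[2,16] -14+35=21 d=30 * → l++
[3,16] -8+35=27 d=24 * → l++
[4,16] -5+35=30 d=21 * → l++
[5,16] -1+35=34 d=17 * → l++
[6,16] 1+35=36 d=15 * → l++
[7,16] 3+35=38 d=13 * → l++
[8,16] 10+35=45 d=6 * → l++
[9,16] 11+35=46 d=5 * → l++
[10,16] 12+35=47 d=4 * → l++
[11,16] 22+35=57 d=6 → r--
[11,15] 22+33=55 d=4 → r--
[11,14] 22+31=53 d=2 * → r--
[11,13] 22+26=48 d=3 → l++
[12,13] 24+26=50 d=1 * → l++

pair (24, 26) with sum 50 (|Δ|=1)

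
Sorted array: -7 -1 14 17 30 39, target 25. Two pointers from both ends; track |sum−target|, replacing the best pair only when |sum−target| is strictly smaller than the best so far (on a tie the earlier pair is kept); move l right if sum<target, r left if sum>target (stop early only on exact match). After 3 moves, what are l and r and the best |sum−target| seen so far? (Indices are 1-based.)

[1,6] -7+39=32 d=7 * → r--
[1,5] -7+30=23 d=2 * → l++
[2,5] -1+30=29 d=4 → r--

l=2, r=4, best |Δ|=2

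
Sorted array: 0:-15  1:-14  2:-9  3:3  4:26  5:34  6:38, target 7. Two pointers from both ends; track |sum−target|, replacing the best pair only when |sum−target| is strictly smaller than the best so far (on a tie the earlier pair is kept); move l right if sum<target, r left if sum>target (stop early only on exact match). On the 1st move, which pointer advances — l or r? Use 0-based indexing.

[0,6] -15+38=23 d=16 * → r--

r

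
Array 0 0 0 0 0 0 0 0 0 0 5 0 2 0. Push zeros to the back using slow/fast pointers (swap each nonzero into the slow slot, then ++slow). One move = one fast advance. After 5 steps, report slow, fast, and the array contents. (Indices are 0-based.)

slow=0, fast=5, a=[0, 0, 0, 0, 0, 0, 0, 0, 0, 0, 5, 0, 2, 0]

slow=0 fast=0: a[fast]=0, fast++
slow=0 fast=1: a[fast]=0, fast++
slow=0 fast=2: a[fast]=0, fast++
slow=0 fast=3: a[fast]=0, fast++
slow=0 fast=4: a[fast]=0, fast++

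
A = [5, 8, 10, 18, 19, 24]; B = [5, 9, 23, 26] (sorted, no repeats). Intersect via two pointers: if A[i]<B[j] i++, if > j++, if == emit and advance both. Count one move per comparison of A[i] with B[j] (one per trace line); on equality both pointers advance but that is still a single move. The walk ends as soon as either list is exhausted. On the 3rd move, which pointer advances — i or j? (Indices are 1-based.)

[i=1,j=1] 5==5 emit → i++,j++
[i=2,j=2] 8<9 → i++
[i=3,j=2] 10>9 → j++

j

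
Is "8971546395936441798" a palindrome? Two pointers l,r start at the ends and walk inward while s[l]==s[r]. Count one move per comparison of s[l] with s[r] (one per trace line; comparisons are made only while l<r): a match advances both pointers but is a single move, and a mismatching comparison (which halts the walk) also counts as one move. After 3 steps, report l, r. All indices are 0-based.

[0,18] '8'=='8' → l++,r--
[1,17] '9'=='9' → l++,r--
[2,16] '7'=='7' → l++,r--

l=3, r=15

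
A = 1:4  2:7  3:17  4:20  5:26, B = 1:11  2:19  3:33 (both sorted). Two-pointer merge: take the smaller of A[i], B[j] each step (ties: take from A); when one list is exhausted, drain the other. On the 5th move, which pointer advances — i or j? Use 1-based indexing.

j

[i=1,j=1] A[i]=4<=B[j]=11 take 4 → i++
[i=2,j=1] A[i]=7<=B[j]=11 take 7 → i++
[i=3,j=1] A[i]=17>B[j]=11 take 11 → j++
[i=3,j=2] A[i]=17<=B[j]=19 take 17 → i++
[i=4,j=2] A[i]=20>B[j]=19 take 19 → j++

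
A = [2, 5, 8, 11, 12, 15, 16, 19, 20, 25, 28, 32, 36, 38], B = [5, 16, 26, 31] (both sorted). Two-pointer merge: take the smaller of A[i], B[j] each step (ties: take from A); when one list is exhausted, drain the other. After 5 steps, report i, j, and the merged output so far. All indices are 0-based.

i=0 j=0: A[i]=2<=B[j]=5 take 2, i++
i=1 j=0: A[i]=5<=B[j]=5 take 5, i++
i=2 j=0: A[i]=8>B[j]=5 take 5, j++
i=2 j=1: A[i]=8<=B[j]=16 take 8, i++
i=3 j=1: A[i]=11<=B[j]=16 take 11, i++

i=4, j=1, merged so far=[2, 5, 5, 8, 11]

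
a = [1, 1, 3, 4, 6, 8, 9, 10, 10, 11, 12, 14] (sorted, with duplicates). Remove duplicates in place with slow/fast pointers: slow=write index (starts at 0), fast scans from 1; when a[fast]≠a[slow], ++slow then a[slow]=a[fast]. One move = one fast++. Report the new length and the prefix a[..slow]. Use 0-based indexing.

(s=0,f=1) a[fast]=1=a[slow] dup → fast++
(s=0,f=2) a[fast]=3≠a[slow]=1 write a[1]=3 → slow++,fast++
(s=1,f=3) a[fast]=4≠a[slow]=3 write a[2]=4 → slow++,fast++
(s=2,f=4) a[fast]=6≠a[slow]=4 write a[3]=6 → slow++,fast++
(s=3,f=5) a[fast]=8≠a[slow]=6 write a[4]=8 → slow++,fast++
(s=4,f=6) a[fast]=9≠a[slow]=8 write a[5]=9 → slow++,fast++
(s=5,f=7) a[fast]=10≠a[slow]=9 write a[6]=10 → slow++,fast++
(s=6,f=8) a[fast]=10=a[slow] dup → fast++
(s=6,f=9) a[fast]=11≠a[slow]=10 write a[7]=11 → slow++,fast++
(s=7,f=10) a[fast]=12≠a[slow]=11 write a[8]=12 → slow++,fast++
(s=8,f=11) a[fast]=14≠a[slow]=12 write a[9]=14 → slow++,fast++

length 10; prefix = [1, 3, 4, 6, 8, 9, 10, 11, 12, 14]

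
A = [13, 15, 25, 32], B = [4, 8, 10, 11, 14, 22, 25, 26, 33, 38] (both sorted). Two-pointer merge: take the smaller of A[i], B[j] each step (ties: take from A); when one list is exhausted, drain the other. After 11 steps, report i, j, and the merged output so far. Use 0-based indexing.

i=3, j=8, merged so far=[4, 8, 10, 11, 13, 14, 15, 22, 25, 25, 26]

i=0 j=0: A[i]=13>B[j]=4 take 4, j++
i=0 j=1: A[i]=13>B[j]=8 take 8, j++
i=0 j=2: A[i]=13>B[j]=10 take 10, j++
i=0 j=3: A[i]=13>B[j]=11 take 11, j++
i=0 j=4: A[i]=13<=B[j]=14 take 13, i++
i=1 j=4: A[i]=15>B[j]=14 take 14, j++
i=1 j=5: A[i]=15<=B[j]=22 take 15, i++
i=2 j=5: A[i]=25>B[j]=22 take 22, j++
i=2 j=6: A[i]=25<=B[j]=25 take 25, i++
i=3 j=6: A[i]=32>B[j]=25 take 25, j++
i=3 j=7: A[i]=32>B[j]=26 take 26, j++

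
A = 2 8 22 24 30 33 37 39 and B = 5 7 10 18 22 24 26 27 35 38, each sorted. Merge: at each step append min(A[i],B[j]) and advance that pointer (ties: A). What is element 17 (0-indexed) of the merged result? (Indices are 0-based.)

merged[17] = 39

i=0 j=0: A[i]=2<=B[j]=5 take 2, i++
i=1 j=0: A[i]=8>B[j]=5 take 5, j++
i=1 j=1: A[i]=8>B[j]=7 take 7, j++
i=1 j=2: A[i]=8<=B[j]=10 take 8, i++
i=2 j=2: A[i]=22>B[j]=10 take 10, j++
i=2 j=3: A[i]=22>B[j]=18 take 18, j++
i=2 j=4: A[i]=22<=B[j]=22 take 22, i++
i=3 j=4: A[i]=24>B[j]=22 take 22, j++
i=3 j=5: A[i]=24<=B[j]=24 take 24, i++
i=4 j=5: A[i]=30>B[j]=24 take 24, j++
i=4 j=6: A[i]=30>B[j]=26 take 26, j++
i=4 j=7: A[i]=30>B[j]=27 take 27, j++
i=4 j=8: A[i]=30<=B[j]=35 take 30, i++
i=5 j=8: A[i]=33<=B[j]=35 take 33, i++
i=6 j=8: A[i]=37>B[j]=35 take 35, j++
i=6 j=9: A[i]=37<=B[j]=38 take 37, i++
i=7 j=9: A[i]=39>B[j]=38 take 38, j++
i=7 j=10: B done, take A[i]=39, i++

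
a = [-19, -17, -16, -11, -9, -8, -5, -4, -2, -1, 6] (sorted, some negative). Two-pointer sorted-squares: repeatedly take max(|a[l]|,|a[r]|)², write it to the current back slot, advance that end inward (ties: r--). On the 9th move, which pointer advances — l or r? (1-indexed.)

l

l=1 r=11: |-19|>|6| out[11]=361, l++
l=2 r=11: |-17|>|6| out[10]=289, l++
l=3 r=11: |-16|>|6| out[9]=256, l++
l=4 r=11: |-11|>|6| out[8]=121, l++
l=5 r=11: |-9|>|6| out[7]=81, l++
l=6 r=11: |-8|>|6| out[6]=64, l++
l=7 r=11: |-5|<=|6| out[5]=36, r--
l=7 r=10: |-5|>|-1| out[4]=25, l++
l=8 r=10: |-4|>|-1| out[3]=16, l++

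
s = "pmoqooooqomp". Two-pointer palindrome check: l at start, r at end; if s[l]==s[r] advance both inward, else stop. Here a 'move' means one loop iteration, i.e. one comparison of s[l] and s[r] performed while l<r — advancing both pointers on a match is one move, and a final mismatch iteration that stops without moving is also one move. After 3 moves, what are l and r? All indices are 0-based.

l=3, r=8

l=0 r=11: 'p'=='p', l++,r--
l=1 r=10: 'm'=='m', l++,r--
l=2 r=9: 'o'=='o', l++,r--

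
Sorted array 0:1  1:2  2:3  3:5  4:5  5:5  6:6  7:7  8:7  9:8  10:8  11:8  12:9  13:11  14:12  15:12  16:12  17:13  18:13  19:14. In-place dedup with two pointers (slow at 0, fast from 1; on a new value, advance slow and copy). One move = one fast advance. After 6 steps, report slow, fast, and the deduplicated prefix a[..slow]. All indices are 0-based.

slow=4, fast=7, prefix=[1, 2, 3, 5, 6]

slow=0 fast=1: a[fast]=2≠a[slow]=1 write a[1]=2, slow++,fast++
slow=1 fast=2: a[fast]=3≠a[slow]=2 write a[2]=3, slow++,fast++
slow=2 fast=3: a[fast]=5≠a[slow]=3 write a[3]=5, slow++,fast++
slow=3 fast=4: a[fast]=5=a[slow] dup, fast++
slow=3 fast=5: a[fast]=5=a[slow] dup, fast++
slow=3 fast=6: a[fast]=6≠a[slow]=5 write a[4]=6, slow++,fast++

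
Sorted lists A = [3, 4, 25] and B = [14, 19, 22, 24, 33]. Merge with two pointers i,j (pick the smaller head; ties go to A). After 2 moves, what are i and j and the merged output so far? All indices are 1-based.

i=3, j=1, merged so far=[3, 4]

i=1 j=1: A[i]=3<=B[j]=14 take 3, i++
i=2 j=1: A[i]=4<=B[j]=14 take 4, i++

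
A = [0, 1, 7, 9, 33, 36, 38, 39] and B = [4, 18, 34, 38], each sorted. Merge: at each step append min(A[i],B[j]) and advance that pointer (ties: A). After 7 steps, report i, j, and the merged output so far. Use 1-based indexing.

i=6, j=3, merged so far=[0, 1, 4, 7, 9, 18, 33]

i=1 j=1: A[i]=0<=B[j]=4 take 0, i++
i=2 j=1: A[i]=1<=B[j]=4 take 1, i++
i=3 j=1: A[i]=7>B[j]=4 take 4, j++
i=3 j=2: A[i]=7<=B[j]=18 take 7, i++
i=4 j=2: A[i]=9<=B[j]=18 take 9, i++
i=5 j=2: A[i]=33>B[j]=18 take 18, j++
i=5 j=3: A[i]=33<=B[j]=34 take 33, i++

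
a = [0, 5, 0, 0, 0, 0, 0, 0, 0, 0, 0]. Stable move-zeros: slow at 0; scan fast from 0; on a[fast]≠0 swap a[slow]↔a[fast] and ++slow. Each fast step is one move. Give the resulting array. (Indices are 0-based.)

slow=0 fast=0: a[fast]=0, fast++
slow=0 fast=1: a[fast]=5≠0 swap→a[0]=5, slow++,fast++
slow=1 fast=2: a[fast]=0, fast++
slow=1 fast=3: a[fast]=0, fast++
slow=1 fast=4: a[fast]=0, fast++
slow=1 fast=5: a[fast]=0, fast++
slow=1 fast=6: a[fast]=0, fast++
slow=1 fast=7: a[fast]=0, fast++
slow=1 fast=8: a[fast]=0, fast++
slow=1 fast=9: a[fast]=0, fast++
slow=1 fast=10: a[fast]=0, fast++

[5, 0, 0, 0, 0, 0, 0, 0, 0, 0, 0]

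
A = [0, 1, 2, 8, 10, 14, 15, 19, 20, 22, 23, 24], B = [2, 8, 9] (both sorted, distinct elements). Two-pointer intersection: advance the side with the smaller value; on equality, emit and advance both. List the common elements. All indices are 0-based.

i=0 j=0: 0<2, i++
i=1 j=0: 1<2, i++
i=2 j=0: 2==2 emit, i++,j++
i=3 j=1: 8==8 emit, i++,j++
i=4 j=2: 10>9, j++

intersection = [2, 8]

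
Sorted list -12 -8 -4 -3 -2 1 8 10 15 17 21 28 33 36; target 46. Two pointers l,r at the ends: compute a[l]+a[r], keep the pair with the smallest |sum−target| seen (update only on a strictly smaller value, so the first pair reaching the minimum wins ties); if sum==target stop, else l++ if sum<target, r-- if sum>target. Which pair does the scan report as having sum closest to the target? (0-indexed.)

pair (10, 36) with sum 46 (|Δ|=0)

[0,13] -12+36=24 d=22 * → l++
[1,13] -8+36=28 d=18 * → l++
[2,13] -4+36=32 d=14 * → l++
[3,13] -3+36=33 d=13 * → l++
[4,13] -2+36=34 d=12 * → l++
[5,13] 1+36=37 d=9 * → l++
[6,13] 8+36=44 d=2 * → l++
[7,13] 10+36=46 d=0 * → stop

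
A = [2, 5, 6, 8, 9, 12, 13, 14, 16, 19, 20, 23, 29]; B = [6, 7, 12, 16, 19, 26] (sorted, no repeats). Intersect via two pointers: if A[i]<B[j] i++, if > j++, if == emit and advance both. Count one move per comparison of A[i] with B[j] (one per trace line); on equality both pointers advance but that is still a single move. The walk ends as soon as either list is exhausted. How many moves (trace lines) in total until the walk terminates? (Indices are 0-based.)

14 moves

i=0 j=0: 2<6, i++
i=1 j=0: 5<6, i++
i=2 j=0: 6==6 emit, i++,j++
i=3 j=1: 8>7, j++
i=3 j=2: 8<12, i++
i=4 j=2: 9<12, i++
i=5 j=2: 12==12 emit, i++,j++
i=6 j=3: 13<16, i++
i=7 j=3: 14<16, i++
i=8 j=3: 16==16 emit, i++,j++
i=9 j=4: 19==19 emit, i++,j++
i=10 j=5: 20<26, i++
i=11 j=5: 23<26, i++
i=12 j=5: 29>26, j++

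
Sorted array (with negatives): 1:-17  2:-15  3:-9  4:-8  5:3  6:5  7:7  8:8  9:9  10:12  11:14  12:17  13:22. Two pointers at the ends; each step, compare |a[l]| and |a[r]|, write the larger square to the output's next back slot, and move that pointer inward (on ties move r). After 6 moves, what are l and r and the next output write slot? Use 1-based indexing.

[1,13] |-17|<=|22| out[13]=484 → r--
[1,12] |-17|<=|17| out[12]=289 → r--
[1,11] |-17|>|14| out[11]=289 → l++
[2,11] |-15|>|14| out[10]=225 → l++
[3,11] |-9|<=|14| out[9]=196 → r--
[3,10] |-9|<=|12| out[8]=144 → r--

l=3, r=9, next write slot=7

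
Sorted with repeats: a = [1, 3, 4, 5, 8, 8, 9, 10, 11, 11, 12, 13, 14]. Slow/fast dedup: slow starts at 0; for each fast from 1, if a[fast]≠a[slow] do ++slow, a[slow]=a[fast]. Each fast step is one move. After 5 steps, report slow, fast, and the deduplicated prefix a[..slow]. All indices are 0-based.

slow=4, fast=6, prefix=[1, 3, 4, 5, 8]

(s=0,f=1) a[fast]=3≠a[slow]=1 write a[1]=3 → slow++,fast++
(s=1,f=2) a[fast]=4≠a[slow]=3 write a[2]=4 → slow++,fast++
(s=2,f=3) a[fast]=5≠a[slow]=4 write a[3]=5 → slow++,fast++
(s=3,f=4) a[fast]=8≠a[slow]=5 write a[4]=8 → slow++,fast++
(s=4,f=5) a[fast]=8=a[slow] dup → fast++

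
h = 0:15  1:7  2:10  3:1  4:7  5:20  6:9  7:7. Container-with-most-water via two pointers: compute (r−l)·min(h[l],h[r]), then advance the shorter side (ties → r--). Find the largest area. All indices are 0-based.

[0,7] min(15,7)*7=49 best=49 * → r--
[0,6] min(15,9)*6=54 best=54 * → r--
[0,5] min(15,20)*5=75 best=75 * → l++
[1,5] min(7,20)*4=28 best=75 → l++
[2,5] min(10,20)*3=30 best=75 → l++
[3,5] min(1,20)*2=2 best=75 → l++
[4,5] min(7,20)*1=7 best=75 → l++

max area = 75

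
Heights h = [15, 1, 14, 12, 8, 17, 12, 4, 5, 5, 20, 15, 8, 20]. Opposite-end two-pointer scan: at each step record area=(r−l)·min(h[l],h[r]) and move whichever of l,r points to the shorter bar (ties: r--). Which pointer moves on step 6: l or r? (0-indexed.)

[0,13] min(15,20)*13=195 best=195 * → l++
[1,13] min(1,20)*12=12 best=195 → l++
[2,13] min(14,20)*11=154 best=195 → l++
[3,13] min(12,20)*10=120 best=195 → l++
[4,13] min(8,20)*9=72 best=195 → l++
[5,13] min(17,20)*8=136 best=195 → l++

l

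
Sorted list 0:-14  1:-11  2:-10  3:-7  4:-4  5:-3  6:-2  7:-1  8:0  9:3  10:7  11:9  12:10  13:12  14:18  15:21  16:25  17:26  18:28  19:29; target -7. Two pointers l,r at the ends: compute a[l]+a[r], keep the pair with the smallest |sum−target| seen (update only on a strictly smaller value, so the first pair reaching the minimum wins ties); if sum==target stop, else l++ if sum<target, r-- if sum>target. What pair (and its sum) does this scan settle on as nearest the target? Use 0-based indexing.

pair (-14, 7) with sum -7 (|Δ|=0)

[0,19] -14+29=15 d=22 * → r--
[0,18] -14+28=14 d=21 * → r--
[0,17] -14+26=12 d=19 * → r--
[0,16] -14+25=11 d=18 * → r--
[0,15] -14+21=7 d=14 * → r--
[0,14] -14+18=4 d=11 * → r--
[0,13] -14+12=-2 d=5 * → r--
[0,12] -14+10=-4 d=3 * → r--
[0,11] -14+9=-5 d=2 * → r--
[0,10] -14+7=-7 d=0 * → stop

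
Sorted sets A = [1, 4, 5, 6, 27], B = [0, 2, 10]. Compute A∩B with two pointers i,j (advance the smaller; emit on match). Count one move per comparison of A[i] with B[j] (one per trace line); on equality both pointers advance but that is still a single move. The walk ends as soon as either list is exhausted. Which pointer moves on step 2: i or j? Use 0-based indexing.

i

i=0 j=0: 1>0, j++
i=0 j=1: 1<2, i++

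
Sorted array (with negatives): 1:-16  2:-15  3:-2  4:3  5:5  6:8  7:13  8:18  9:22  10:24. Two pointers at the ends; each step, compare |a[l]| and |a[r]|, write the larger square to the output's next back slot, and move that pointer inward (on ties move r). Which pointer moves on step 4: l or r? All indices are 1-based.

l

l=1 r=10: |-16|<=|24| out[10]=576, r--
l=1 r=9: |-16|<=|22| out[9]=484, r--
l=1 r=8: |-16|<=|18| out[8]=324, r--
l=1 r=7: |-16|>|13| out[7]=256, l++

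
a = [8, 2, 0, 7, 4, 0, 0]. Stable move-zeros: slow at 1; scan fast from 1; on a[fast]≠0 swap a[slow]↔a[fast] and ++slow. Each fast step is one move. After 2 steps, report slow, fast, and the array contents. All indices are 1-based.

(s=1,f=1) a[fast]=8≠0 swap→a[1]=8 → slow++,fast++
(s=2,f=2) a[fast]=2≠0 swap→a[2]=2 → slow++,fast++

slow=3, fast=3, a=[8, 2, 0, 7, 4, 0, 0]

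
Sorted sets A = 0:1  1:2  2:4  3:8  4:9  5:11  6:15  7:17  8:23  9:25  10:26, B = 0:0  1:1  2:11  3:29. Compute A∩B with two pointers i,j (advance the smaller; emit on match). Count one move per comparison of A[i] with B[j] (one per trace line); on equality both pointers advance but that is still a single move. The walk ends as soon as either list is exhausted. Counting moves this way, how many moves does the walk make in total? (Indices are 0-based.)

i=0 j=0: 1>0, j++
i=0 j=1: 1==1 emit, i++,j++
i=1 j=2: 2<11, i++
i=2 j=2: 4<11, i++
i=3 j=2: 8<11, i++
i=4 j=2: 9<11, i++
i=5 j=2: 11==11 emit, i++,j++
i=6 j=3: 15<29, i++
i=7 j=3: 17<29, i++
i=8 j=3: 23<29, i++
i=9 j=3: 25<29, i++
i=10 j=3: 26<29, i++

12 moves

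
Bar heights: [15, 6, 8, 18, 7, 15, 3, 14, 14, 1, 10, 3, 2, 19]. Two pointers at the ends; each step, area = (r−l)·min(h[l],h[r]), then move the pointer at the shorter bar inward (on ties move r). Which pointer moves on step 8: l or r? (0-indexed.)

l

[0,13] min(15,19)*13=195 best=195 * → l++
[1,13] min(6,19)*12=72 best=195 → l++
[2,13] min(8,19)*11=88 best=195 → l++
[3,13] min(18,19)*10=180 best=195 → l++
[4,13] min(7,19)*9=63 best=195 → l++
[5,13] min(15,19)*8=120 best=195 → l++
[6,13] min(3,19)*7=21 best=195 → l++
[7,13] min(14,19)*6=84 best=195 → l++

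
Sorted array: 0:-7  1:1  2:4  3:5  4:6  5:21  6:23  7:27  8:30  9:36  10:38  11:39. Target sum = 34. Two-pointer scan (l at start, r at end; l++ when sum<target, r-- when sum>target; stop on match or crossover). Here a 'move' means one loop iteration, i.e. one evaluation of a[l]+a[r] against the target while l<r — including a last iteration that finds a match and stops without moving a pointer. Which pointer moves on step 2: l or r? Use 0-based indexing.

l=0 r=11: -7+39=32 <34, l++
l=1 r=11: 1+39=40 >34, r--

r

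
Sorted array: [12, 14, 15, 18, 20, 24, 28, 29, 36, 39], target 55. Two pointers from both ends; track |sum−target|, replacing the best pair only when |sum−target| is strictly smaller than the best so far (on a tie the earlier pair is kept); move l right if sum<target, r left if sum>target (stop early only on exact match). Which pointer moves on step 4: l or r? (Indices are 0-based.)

l=0 r=9: 12+39=51 d=4 *, l++
l=1 r=9: 14+39=53 d=2 *, l++
l=2 r=9: 15+39=54 d=1 *, l++
l=3 r=9: 18+39=57 d=2, r--

r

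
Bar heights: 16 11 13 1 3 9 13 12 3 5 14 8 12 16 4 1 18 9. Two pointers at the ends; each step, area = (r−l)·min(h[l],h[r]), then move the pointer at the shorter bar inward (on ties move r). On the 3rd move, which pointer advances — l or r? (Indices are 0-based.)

l

l=0 r=17: min(16,9)*17=153 best=153 *, r--
l=0 r=16: min(16,18)*16=256 best=256 *, l++
l=1 r=16: min(11,18)*15=165 best=256, l++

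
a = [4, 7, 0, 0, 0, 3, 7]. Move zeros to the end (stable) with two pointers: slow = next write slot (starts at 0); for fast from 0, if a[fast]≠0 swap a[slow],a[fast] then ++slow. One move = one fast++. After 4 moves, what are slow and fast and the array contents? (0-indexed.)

slow=0 fast=0: a[fast]=4≠0 swap→a[0]=4, slow++,fast++
slow=1 fast=1: a[fast]=7≠0 swap→a[1]=7, slow++,fast++
slow=2 fast=2: a[fast]=0, fast++
slow=2 fast=3: a[fast]=0, fast++

slow=2, fast=4, a=[4, 7, 0, 0, 0, 3, 7]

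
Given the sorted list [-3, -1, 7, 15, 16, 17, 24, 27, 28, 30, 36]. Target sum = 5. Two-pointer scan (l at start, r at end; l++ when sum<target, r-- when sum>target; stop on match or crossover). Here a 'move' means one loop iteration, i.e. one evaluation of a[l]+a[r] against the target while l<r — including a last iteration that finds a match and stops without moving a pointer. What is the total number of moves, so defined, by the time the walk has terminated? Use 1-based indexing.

l=1 r=11: -3+36=33 >5, r--
l=1 r=10: -3+30=27 >5, r--
l=1 r=9: -3+28=25 >5, r--
l=1 r=8: -3+27=24 >5, r--
l=1 r=7: -3+24=21 >5, r--
l=1 r=6: -3+17=14 >5, r--
l=1 r=5: -3+16=13 >5, r--
l=1 r=4: -3+15=12 >5, r--
l=1 r=3: -3+7=4 <5, l++
l=2 r=3: -1+7=6 >5, r--

10 moves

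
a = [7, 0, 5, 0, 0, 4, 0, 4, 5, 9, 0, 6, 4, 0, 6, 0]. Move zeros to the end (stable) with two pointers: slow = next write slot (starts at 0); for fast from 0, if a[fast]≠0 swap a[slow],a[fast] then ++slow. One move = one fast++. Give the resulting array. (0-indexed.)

[7, 5, 4, 4, 5, 9, 6, 4, 6, 0, 0, 0, 0, 0, 0, 0]

(s=0,f=0) a[fast]=7≠0 swap→a[0]=7 → slow++,fast++
(s=1,f=1) a[fast]=0 → fast++
(s=1,f=2) a[fast]=5≠0 swap→a[1]=5 → slow++,fast++
(s=2,f=3) a[fast]=0 → fast++
(s=2,f=4) a[fast]=0 → fast++
(s=2,f=5) a[fast]=4≠0 swap→a[2]=4 → slow++,fast++
(s=3,f=6) a[fast]=0 → fast++
(s=3,f=7) a[fast]=4≠0 swap→a[3]=4 → slow++,fast++
(s=4,f=8) a[fast]=5≠0 swap→a[4]=5 → slow++,fast++
(s=5,f=9) a[fast]=9≠0 swap→a[5]=9 → slow++,fast++
(s=6,f=10) a[fast]=0 → fast++
(s=6,f=11) a[fast]=6≠0 swap→a[6]=6 → slow++,fast++
(s=7,f=12) a[fast]=4≠0 swap→a[7]=4 → slow++,fast++
(s=8,f=13) a[fast]=0 → fast++
(s=8,f=14) a[fast]=6≠0 swap→a[8]=6 → slow++,fast++
(s=9,f=15) a[fast]=0 → fast++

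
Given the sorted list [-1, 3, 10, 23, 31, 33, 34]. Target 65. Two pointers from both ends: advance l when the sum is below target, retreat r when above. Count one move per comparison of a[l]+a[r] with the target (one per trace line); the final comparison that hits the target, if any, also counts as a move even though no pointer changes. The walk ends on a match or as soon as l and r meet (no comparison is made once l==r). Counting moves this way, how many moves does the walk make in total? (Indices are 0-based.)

[0,6] -1+34=33 <65 → l++
[1,6] 3+34=37 <65 → l++
[2,6] 10+34=44 <65 → l++
[3,6] 23+34=57 <65 → l++
[4,6] 31+34=65 → found

5 moves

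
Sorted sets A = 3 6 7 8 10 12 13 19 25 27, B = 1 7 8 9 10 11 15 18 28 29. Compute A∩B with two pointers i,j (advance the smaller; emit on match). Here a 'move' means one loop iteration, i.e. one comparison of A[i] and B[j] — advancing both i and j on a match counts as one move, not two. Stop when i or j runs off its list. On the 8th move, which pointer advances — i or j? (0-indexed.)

j

i=0 j=0: 3>1, j++
i=0 j=1: 3<7, i++
i=1 j=1: 6<7, i++
i=2 j=1: 7==7 emit, i++,j++
i=3 j=2: 8==8 emit, i++,j++
i=4 j=3: 10>9, j++
i=4 j=4: 10==10 emit, i++,j++
i=5 j=5: 12>11, j++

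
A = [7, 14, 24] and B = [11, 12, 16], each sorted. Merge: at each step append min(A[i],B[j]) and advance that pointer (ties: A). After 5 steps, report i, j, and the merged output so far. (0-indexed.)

[i=0,j=0] A[i]=7<=B[j]=11 take 7 → i++
[i=1,j=0] A[i]=14>B[j]=11 take 11 → j++
[i=1,j=1] A[i]=14>B[j]=12 take 12 → j++
[i=1,j=2] A[i]=14<=B[j]=16 take 14 → i++
[i=2,j=2] A[i]=24>B[j]=16 take 16 → j++

i=2, j=3, merged so far=[7, 11, 12, 14, 16]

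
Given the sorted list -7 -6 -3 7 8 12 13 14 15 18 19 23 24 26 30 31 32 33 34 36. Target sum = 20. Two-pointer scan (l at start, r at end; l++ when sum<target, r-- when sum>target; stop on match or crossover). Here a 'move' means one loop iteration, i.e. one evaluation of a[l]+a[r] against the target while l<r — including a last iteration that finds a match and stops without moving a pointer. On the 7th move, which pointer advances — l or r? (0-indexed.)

l

l=0 r=19: -7+36=29 >20, r--
l=0 r=18: -7+34=27 >20, r--
l=0 r=17: -7+33=26 >20, r--
l=0 r=16: -7+32=25 >20, r--
l=0 r=15: -7+31=24 >20, r--
l=0 r=14: -7+30=23 >20, r--
l=0 r=13: -7+26=19 <20, l++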